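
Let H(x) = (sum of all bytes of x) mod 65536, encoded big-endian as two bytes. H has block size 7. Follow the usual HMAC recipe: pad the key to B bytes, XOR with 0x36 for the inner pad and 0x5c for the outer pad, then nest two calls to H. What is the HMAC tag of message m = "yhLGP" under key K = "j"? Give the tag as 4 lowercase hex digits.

Key "j" = 6a is 1 byte ≤ B = 7; zero-pad to 7 bytes: K' = 6a 00 00 00 00 00 00.
K' ⊕ ipad = 5c 36 36 36 36 36 36.  K' ⊕ opad = 36 5c 5c 5c 5c 5c 5c.
Inner input = (K'⊕ipad) ∥ m = 5c 36 36 36 36 36 36 ∥ 79 68 4c 47 50.
Inner hash: sum = 92+54+54+54+54+54+54+121+104+76+71+80 = 868 → 03 64.
Outer input = (K'⊕opad) ∥ inner = 36 5c 5c 5c 5c 5c 5c ∥ 03 64.
Outer hash (tag): sum = 54+92+92+92+92+92+92+3+100 = 709 → 02 c5.

02c5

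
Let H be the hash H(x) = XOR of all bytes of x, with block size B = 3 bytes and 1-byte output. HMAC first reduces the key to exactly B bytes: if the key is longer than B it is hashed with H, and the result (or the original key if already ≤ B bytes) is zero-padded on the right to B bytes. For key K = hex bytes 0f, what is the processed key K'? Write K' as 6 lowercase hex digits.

0f0000

Key hex bytes 0f is 1 byte ≤ B = 3; zero-pad to 3 bytes: K' = 0f 00 00.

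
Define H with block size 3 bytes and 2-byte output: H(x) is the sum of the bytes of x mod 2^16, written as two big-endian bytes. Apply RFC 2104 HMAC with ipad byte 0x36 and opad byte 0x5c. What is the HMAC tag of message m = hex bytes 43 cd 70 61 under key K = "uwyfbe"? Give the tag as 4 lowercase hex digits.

0279

Key "uwyfbe" = 75 77 79 66 62 65 is 6 bytes > B = 3, so hash it first: H(key) = 02 92, then zero-pad to 3 bytes: K' = 02 92 00.
K' ⊕ ipad = 34 a4 36.  K' ⊕ opad = 5e ce 5c.
Inner input = (K'⊕ipad) ∥ m = 34 a4 36 ∥ 43 cd 70 61.
Inner hash: sum = 52+164+54+67+205+112+97 = 751 → 02 ef.
Outer input = (K'⊕opad) ∥ inner = 5e ce 5c ∥ 02 ef.
Outer hash (tag): sum = 94+206+92+2+239 = 633 → 02 79.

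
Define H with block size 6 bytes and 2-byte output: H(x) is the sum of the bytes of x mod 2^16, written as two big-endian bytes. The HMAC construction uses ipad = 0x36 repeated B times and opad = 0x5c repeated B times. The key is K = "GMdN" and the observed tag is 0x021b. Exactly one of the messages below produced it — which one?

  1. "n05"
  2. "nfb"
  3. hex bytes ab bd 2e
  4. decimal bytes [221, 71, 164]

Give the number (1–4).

4

Key "GMdN" = 47 4d 64 4e is 4 bytes ≤ B = 6; zero-pad to 6 bytes: K' = 47 4d 64 4e 00 00.
K' ⊕ ipad = 71 7b 52 78 36 36; K' ⊕ opad = 1b 11 38 12 5c 5c.
m1: inner = H(71 7b 52 78 36 36 6e 30 35) = 02 f5; tag = H(1b 11 38 12 5c 5c 02 f5) = 0225
m2: inner = H(71 7b 52 78 36 36 6e 66 62) = 03 58; tag = H(1b 11 38 12 5c 5c 03 58) = 0189
m3: inner = H(71 7b 52 78 36 36 ab bd 2e) = 03 b8; tag = H(1b 11 38 12 5c 5c 03 b8) = 01e9
m4: inner = H(71 7b 52 78 36 36 dd 47 a4) = 03 ea; tag = H(1b 11 38 12 5c 5c 03 ea) = 021b ← matches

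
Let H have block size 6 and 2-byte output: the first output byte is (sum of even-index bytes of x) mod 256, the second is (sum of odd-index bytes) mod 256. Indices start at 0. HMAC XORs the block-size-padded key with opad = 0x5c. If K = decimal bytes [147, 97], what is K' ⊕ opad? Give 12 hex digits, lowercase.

Key decimal bytes [147, 97] = 93 61 is 2 bytes ≤ B = 6; zero-pad to 6 bytes: K' = 93 61 00 00 00 00.
XOR each byte with 0x5c: 93⊕5c=cf, 61⊕5c=3d, 00⊕5c=5c, 00⊕5c=5c, 00⊕5c=5c, 00⊕5c=5c.

cf3d5c5c5c5c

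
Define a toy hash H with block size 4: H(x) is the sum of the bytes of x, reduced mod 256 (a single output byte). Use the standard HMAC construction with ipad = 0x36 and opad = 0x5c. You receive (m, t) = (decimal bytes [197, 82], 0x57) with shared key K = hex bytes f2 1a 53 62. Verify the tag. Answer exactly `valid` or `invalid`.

Key hex bytes f2 1a 53 62 is exactly B = 4 bytes: K' = f2 1a 53 62.
K' ⊕ ipad = c4 2c 65 54; K' ⊕ opad = ae 46 0f 3e.
Inner hash: sum = 196+44+101+84+197+82 = 704; mod 256 = 192 → c0.
Outer hash (recomputed tag): sum = 174+70+15+62+192 = 513; mod 256 = 1 → 01.
Recomputed tag = 01; claimed = 57 → mismatch.

invalid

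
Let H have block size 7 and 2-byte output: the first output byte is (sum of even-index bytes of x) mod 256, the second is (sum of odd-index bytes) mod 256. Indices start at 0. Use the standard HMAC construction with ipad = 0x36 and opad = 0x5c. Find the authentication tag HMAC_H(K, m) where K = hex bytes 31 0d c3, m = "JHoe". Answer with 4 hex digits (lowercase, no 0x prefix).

Key hex bytes 31 0d c3 is 3 bytes ≤ B = 7; zero-pad to 7 bytes: K' = 31 0d c3 00 00 00 00.
K' ⊕ ipad = 07 3b f5 36 36 36 36.  K' ⊕ opad = 6d 51 9f 5c 5c 5c 5c.
Inner input = (K'⊕ipad) ∥ m = 07 3b f5 36 36 36 36 ∥ 4a 48 6f 65.
Inner hash: even-index sum = 533 mod 256 = 21; odd-index sum = 352 mod 256 = 96 → 15 60.
Outer input = (K'⊕opad) ∥ inner = 6d 51 9f 5c 5c 5c 5c ∥ 15 60.
Outer hash (tag): even-index sum = 548 mod 256 = 36; odd-index sum = 286 mod 256 = 30 → 24 1e.

241e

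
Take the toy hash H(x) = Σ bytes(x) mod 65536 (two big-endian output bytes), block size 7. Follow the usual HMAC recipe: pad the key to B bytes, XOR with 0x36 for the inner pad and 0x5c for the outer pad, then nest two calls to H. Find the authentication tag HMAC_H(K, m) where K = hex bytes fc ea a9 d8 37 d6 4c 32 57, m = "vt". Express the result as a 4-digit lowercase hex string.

Key hex bytes fc ea a9 d8 37 d6 4c 32 57 is 9 bytes > B = 7, so hash it first: H(key) = 05 49, then zero-pad to 7 bytes: K' = 05 49 00 00 00 00 00.
K' ⊕ ipad = 33 7f 36 36 36 36 36.  K' ⊕ opad = 59 15 5c 5c 5c 5c 5c.
Inner input = (K'⊕ipad) ∥ m = 33 7f 36 36 36 36 36 ∥ 76 74.
Inner hash: sum = 51+127+54+54+54+54+54+118+116 = 682 → 02 aa.
Outer input = (K'⊕opad) ∥ inner = 59 15 5c 5c 5c 5c 5c ∥ 02 aa.
Outer hash (tag): sum = 89+21+92+92+92+92+92+2+170 = 742 → 02 e6.

02e6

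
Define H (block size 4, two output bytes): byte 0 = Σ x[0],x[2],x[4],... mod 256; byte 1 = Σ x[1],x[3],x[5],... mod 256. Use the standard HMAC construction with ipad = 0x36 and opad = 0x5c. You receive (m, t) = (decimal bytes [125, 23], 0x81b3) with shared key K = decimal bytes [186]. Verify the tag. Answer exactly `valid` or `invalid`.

Key decimal bytes [186] = ba is 1 byte ≤ B = 4; zero-pad to 4 bytes: K' = ba 00 00 00.
K' ⊕ ipad = 8c 36 36 36; K' ⊕ opad = e6 5c 5c 5c.
Inner hash: even-index sum = 319 mod 256 = 63; odd-index sum = 131 mod 256 = 131 → 3f 83.
Outer hash (recomputed tag): even-index sum = 385 mod 256 = 129; odd-index sum = 315 mod 256 = 59 → 81 3b.
Recomputed tag = 813b; claimed = 81b3 → mismatch.

invalid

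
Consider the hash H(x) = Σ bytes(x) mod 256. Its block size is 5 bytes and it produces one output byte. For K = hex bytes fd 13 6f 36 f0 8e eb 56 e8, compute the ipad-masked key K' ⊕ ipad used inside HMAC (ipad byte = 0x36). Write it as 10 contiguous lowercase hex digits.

6a36363636

Key hex bytes fd 13 6f 36 f0 8e eb 56 e8 is 9 bytes > B = 5, so hash it first: H(key) = 5c, then zero-pad to 5 bytes: K' = 5c 00 00 00 00.
XOR each byte with 0x36: 5c⊕36=6a, 00⊕36=36, 00⊕36=36, 00⊕36=36, 00⊕36=36.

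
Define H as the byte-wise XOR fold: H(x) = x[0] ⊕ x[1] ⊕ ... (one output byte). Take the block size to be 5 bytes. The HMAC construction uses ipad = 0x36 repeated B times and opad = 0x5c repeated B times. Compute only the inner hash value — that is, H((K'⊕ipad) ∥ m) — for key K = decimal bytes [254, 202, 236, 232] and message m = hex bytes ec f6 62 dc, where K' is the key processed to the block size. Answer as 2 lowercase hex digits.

Key decimal bytes [254, 202, 236, 232] = fe ca ec e8 is 4 bytes ≤ B = 5; zero-pad to 5 bytes: K' = fe ca ec e8 00.
K' ⊕ ipad = c8 fc da de 36.
Inner input = c8 fc da de 36 ∥ ec f6 62 dc.
Inner hash: XOR c8⊕fc⊕da⊕de⊕36⊕ec⊕f6⊕62⊕dc = a2.

a2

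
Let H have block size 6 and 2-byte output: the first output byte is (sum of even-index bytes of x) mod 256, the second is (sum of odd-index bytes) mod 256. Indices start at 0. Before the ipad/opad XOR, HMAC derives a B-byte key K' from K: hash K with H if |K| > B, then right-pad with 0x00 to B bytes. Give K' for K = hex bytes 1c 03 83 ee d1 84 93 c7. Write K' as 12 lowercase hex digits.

|K| = 8 > B = 6, so first hash the key.
H(K): even-index sum = 515 mod 256 = 3; odd-index sum = 572 mod 256 = 60 → 03 3c.
Zero-pad H(K) = 03 3c to 6 bytes: K' = 03 3c 00 00 00 00.

033c00000000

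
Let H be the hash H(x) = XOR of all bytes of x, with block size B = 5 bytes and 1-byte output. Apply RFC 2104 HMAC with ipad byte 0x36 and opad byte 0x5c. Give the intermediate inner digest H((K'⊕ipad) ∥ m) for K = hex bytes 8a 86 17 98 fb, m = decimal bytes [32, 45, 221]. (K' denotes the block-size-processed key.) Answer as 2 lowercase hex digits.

9e

Key hex bytes 8a 86 17 98 fb is exactly B = 5 bytes: K' = 8a 86 17 98 fb.
K' ⊕ ipad = bc b0 21 ae cd.
Inner input = bc b0 21 ae cd ∥ 20 2d dd.
Inner hash: XOR bc⊕b0⊕21⊕ae⊕cd⊕20⊕2d⊕dd = 9e.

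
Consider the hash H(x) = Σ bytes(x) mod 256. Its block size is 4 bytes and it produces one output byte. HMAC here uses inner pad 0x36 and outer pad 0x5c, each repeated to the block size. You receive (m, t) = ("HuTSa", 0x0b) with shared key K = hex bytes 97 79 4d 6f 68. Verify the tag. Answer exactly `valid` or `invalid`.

Key hex bytes 97 79 4d 6f 68 is 5 bytes > B = 4, so hash it first: H(key) = 34, then zero-pad to 4 bytes: K' = 34 00 00 00.
K' ⊕ ipad = 02 36 36 36; K' ⊕ opad = 68 5c 5c 5c.
Inner hash: sum = 2+54+54+54+72+117+84+83+97 = 617; mod 256 = 105 → 69.
Outer hash (recomputed tag): sum = 104+92+92+92+105 = 485; mod 256 = 229 → e5.
Recomputed tag = e5; claimed = 0b → mismatch.

invalid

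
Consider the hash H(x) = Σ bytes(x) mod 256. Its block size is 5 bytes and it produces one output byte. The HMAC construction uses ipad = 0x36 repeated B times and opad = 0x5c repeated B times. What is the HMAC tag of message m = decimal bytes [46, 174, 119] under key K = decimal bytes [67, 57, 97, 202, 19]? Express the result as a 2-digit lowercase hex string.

Key decimal bytes [67, 57, 97, 202, 19] = 43 39 61 ca 13 is exactly B = 5 bytes: K' = 43 39 61 ca 13.
K' ⊕ ipad = 75 0f 57 fc 25.  K' ⊕ opad = 1f 65 3d 96 4f.
Inner input = (K'⊕ipad) ∥ m = 75 0f 57 fc 25 ∥ 2e ae 77.
Inner hash: sum = 117+15+87+252+37+46+174+119 = 847; mod 256 = 79 → 4f.
Outer input = (K'⊕opad) ∥ inner = 1f 65 3d 96 4f ∥ 4f.
Outer hash (tag): sum = 31+101+61+150+79+79 = 501; mod 256 = 245 → f5.

f5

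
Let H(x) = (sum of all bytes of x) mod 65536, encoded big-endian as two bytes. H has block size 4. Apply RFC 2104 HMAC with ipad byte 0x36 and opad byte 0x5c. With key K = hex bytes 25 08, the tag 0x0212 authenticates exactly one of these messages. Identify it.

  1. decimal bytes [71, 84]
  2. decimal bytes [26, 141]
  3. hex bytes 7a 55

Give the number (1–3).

Key hex bytes 25 08 is 2 bytes ≤ B = 4; zero-pad to 4 bytes: K' = 25 08 00 00.
K' ⊕ ipad = 13 3e 36 36; K' ⊕ opad = 79 54 5c 5c.
m1: inner = H(13 3e 36 36 47 54) = 01 58; tag = H(79 54 5c 5c 01 58) = 01de
m2: inner = H(13 3e 36 36 1a 8d) = 01 64; tag = H(79 54 5c 5c 01 64) = 01ea
m3: inner = H(13 3e 36 36 7a 55) = 01 8c; tag = H(79 54 5c 5c 01 8c) = 0212 ← matches

3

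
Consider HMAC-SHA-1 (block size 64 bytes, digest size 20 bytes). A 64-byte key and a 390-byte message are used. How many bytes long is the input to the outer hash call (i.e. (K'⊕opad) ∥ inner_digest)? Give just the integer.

84

Key is 64 ≤ 64 bytes, zero-padded: |K'| = 64.
Outer input = (K'⊕opad) ∥ H(inner) → 64 + 20 = 84 bytes.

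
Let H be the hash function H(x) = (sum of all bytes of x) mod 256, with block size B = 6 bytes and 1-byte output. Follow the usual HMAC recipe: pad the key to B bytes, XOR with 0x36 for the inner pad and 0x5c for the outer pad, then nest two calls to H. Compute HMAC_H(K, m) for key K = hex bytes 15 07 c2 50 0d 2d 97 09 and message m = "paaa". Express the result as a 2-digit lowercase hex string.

Key hex bytes 15 07 c2 50 0d 2d 97 09 is 8 bytes > B = 6, so hash it first: H(key) = 08, then zero-pad to 6 bytes: K' = 08 00 00 00 00 00.
K' ⊕ ipad = 3e 36 36 36 36 36.  K' ⊕ opad = 54 5c 5c 5c 5c 5c.
Inner input = (K'⊕ipad) ∥ m = 3e 36 36 36 36 36 ∥ 70 61 61 61.
Inner hash: sum = 62+54+54+54+54+54+112+97+97+97 = 735; mod 256 = 223 → df.
Outer input = (K'⊕opad) ∥ inner = 54 5c 5c 5c 5c 5c ∥ df.
Outer hash (tag): sum = 84+92+92+92+92+92+223 = 767; mod 256 = 255 → ff.

ff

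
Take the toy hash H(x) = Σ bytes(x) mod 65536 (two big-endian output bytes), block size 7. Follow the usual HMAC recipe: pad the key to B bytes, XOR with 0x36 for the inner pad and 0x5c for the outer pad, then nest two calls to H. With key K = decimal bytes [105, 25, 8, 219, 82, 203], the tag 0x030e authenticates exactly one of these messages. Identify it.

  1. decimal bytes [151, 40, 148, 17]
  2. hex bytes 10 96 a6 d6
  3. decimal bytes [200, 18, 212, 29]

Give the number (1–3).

1

Key decimal bytes [105, 25, 8, 219, 82, 203] = 69 19 08 db 52 cb is 6 bytes ≤ B = 7; zero-pad to 7 bytes: K' = 69 19 08 db 52 cb 00.
K' ⊕ ipad = 5f 2f 3e ed 64 fd 36; K' ⊕ opad = 35 45 54 87 0e 97 5c.
m1: inner = H(5f 2f 3e ed 64 fd 36 97 28 94 11) = 04 b4; tag = H(35 45 54 87 0e 97 5c 04 b4) = 030e ← matches
m2: inner = H(5f 2f 3e ed 64 fd 36 10 96 a6 d6) = 05 72; tag = H(35 45 54 87 0e 97 5c 05 72) = 02cd
m3: inner = H(5f 2f 3e ed 64 fd 36 c8 12 d4 1d) = 05 1b; tag = H(35 45 54 87 0e 97 5c 05 1b) = 0276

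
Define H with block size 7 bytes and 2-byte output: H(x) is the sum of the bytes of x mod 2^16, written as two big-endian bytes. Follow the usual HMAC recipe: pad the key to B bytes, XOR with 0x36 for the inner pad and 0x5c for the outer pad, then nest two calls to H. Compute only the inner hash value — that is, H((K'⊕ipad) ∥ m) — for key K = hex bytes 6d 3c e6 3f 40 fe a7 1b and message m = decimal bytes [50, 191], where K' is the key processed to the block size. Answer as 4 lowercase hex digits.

032c

Key hex bytes 6d 3c e6 3f 40 fe a7 1b is 8 bytes > B = 7, so hash it first: H(key) = 03 ce, then zero-pad to 7 bytes: K' = 03 ce 00 00 00 00 00.
K' ⊕ ipad = 35 f8 36 36 36 36 36.
Inner input = 35 f8 36 36 36 36 36 ∥ 32 bf.
Inner hash: sum = 53+248+54+54+54+54+54+50+191 = 812 → 03 2c.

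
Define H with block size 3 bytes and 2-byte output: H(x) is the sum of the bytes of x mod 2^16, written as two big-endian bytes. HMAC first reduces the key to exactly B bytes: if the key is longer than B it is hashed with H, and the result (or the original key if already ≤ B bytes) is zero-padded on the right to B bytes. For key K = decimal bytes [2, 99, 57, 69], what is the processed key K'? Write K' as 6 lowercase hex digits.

|K| = 4 > B = 3, so first hash the key.
H(K): sum = 2+99+57+69 = 227 → 00 e3.
Zero-pad H(K) = 00 e3 to 3 bytes: K' = 00 e3 00.

00e300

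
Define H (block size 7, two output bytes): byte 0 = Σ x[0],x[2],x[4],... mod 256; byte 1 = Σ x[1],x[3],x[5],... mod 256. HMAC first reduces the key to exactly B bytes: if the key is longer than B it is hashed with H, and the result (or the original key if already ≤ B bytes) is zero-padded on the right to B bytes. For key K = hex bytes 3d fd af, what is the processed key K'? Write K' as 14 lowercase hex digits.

3dfdaf00000000

Key hex bytes 3d fd af is 3 bytes ≤ B = 7; zero-pad to 7 bytes: K' = 3d fd af 00 00 00 00.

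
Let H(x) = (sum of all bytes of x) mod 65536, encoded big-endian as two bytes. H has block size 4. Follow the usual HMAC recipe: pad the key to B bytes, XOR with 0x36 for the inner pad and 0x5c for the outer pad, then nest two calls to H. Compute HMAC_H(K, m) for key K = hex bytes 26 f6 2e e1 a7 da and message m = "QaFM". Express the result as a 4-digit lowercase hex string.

0289

Key hex bytes 26 f6 2e e1 a7 da is 6 bytes > B = 4, so hash it first: H(key) = 03 ac, then zero-pad to 4 bytes: K' = 03 ac 00 00.
K' ⊕ ipad = 35 9a 36 36.  K' ⊕ opad = 5f f0 5c 5c.
Inner input = (K'⊕ipad) ∥ m = 35 9a 36 36 ∥ 51 61 46 4d.
Inner hash: sum = 53+154+54+54+81+97+70+77 = 640 → 02 80.
Outer input = (K'⊕opad) ∥ inner = 5f f0 5c 5c ∥ 02 80.
Outer hash (tag): sum = 95+240+92+92+2+128 = 649 → 02 89.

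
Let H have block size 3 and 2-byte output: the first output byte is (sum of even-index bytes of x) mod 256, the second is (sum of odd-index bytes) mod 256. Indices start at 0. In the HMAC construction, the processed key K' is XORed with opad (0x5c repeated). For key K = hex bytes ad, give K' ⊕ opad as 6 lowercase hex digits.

f15c5c

Key hex bytes ad is 1 byte ≤ B = 3; zero-pad to 3 bytes: K' = ad 00 00.
XOR each byte with 0x5c: ad⊕5c=f1, 00⊕5c=5c, 00⊕5c=5c.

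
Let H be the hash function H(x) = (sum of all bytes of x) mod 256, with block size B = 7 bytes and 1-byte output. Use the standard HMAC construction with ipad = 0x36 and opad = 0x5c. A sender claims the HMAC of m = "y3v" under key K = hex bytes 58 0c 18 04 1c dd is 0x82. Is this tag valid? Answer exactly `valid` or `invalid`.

valid

Key hex bytes 58 0c 18 04 1c dd is 6 bytes ≤ B = 7; zero-pad to 7 bytes: K' = 58 0c 18 04 1c dd 00.
K' ⊕ ipad = 6e 3a 2e 32 2a eb 36; K' ⊕ opad = 04 50 44 58 40 81 5c.
Inner hash: sum = 110+58+46+50+42+235+54+121+51+118 = 885; mod 256 = 117 → 75.
Outer hash (recomputed tag): sum = 4+80+68+88+64+129+92+117 = 642; mod 256 = 130 → 82.
Recomputed tag = 82; claimed = 82 → match.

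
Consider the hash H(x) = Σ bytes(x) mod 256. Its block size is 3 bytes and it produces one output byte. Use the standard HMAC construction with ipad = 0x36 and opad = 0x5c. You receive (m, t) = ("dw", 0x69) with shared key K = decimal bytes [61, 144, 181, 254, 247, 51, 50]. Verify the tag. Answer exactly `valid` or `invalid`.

Key decimal bytes [61, 144, 181, 254, 247, 51, 50] = 3d 90 b5 fe f7 33 32 is 7 bytes > B = 3, so hash it first: H(key) = dc, then zero-pad to 3 bytes: K' = dc 00 00.
K' ⊕ ipad = ea 36 36; K' ⊕ opad = 80 5c 5c.
Inner hash: sum = 234+54+54+100+119 = 561; mod 256 = 49 → 31.
Outer hash (recomputed tag): sum = 128+92+92+49 = 361; mod 256 = 105 → 69.
Recomputed tag = 69; claimed = 69 → match.

valid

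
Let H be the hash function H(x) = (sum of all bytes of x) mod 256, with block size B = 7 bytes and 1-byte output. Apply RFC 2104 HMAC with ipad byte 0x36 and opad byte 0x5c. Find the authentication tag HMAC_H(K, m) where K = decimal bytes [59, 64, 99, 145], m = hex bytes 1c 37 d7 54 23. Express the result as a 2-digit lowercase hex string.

65

Key decimal bytes [59, 64, 99, 145] = 3b 40 63 91 is 4 bytes ≤ B = 7; zero-pad to 7 bytes: K' = 3b 40 63 91 00 00 00.
K' ⊕ ipad = 0d 76 55 a7 36 36 36.  K' ⊕ opad = 67 1c 3f cd 5c 5c 5c.
Inner input = (K'⊕ipad) ∥ m = 0d 76 55 a7 36 36 36 ∥ 1c 37 d7 54 23.
Inner hash: sum = 13+118+85+167+54+54+54+28+55+215+84+35 = 962; mod 256 = 194 → c2.
Outer input = (K'⊕opad) ∥ inner = 67 1c 3f cd 5c 5c 5c ∥ c2.
Outer hash (tag): sum = 103+28+63+205+92+92+92+194 = 869; mod 256 = 101 → 65.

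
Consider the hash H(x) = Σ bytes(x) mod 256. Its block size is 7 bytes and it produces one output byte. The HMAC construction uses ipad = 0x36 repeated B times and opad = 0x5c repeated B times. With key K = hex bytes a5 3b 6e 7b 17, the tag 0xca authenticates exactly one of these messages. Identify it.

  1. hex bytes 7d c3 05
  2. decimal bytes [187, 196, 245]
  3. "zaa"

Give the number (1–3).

3

Key hex bytes a5 3b 6e 7b 17 is 5 bytes ≤ B = 7; zero-pad to 7 bytes: K' = a5 3b 6e 7b 17 00 00.
K' ⊕ ipad = 93 0d 58 4d 21 36 36; K' ⊕ opad = f9 67 32 27 4b 5c 5c.
m1: inner = H(93 0d 58 4d 21 36 36 7d c3 05) = 17; tag = H(f9 67 32 27 4b 5c 5c 17) = d3
m2: inner = H(93 0d 58 4d 21 36 36 bb c4 f5) = 46; tag = H(f9 67 32 27 4b 5c 5c 46) = 02
m3: inner = H(93 0d 58 4d 21 36 36 7a 61 61) = 0e; tag = H(f9 67 32 27 4b 5c 5c 0e) = ca ← matches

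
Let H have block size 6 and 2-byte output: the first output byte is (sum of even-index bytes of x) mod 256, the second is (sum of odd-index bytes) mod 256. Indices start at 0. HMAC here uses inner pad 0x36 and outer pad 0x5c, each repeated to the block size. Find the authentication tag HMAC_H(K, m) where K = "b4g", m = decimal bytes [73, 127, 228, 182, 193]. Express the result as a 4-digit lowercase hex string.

Key "b4g" = 62 34 67 is 3 bytes ≤ B = 6; zero-pad to 6 bytes: K' = 62 34 67 00 00 00.
K' ⊕ ipad = 54 02 51 36 36 36.  K' ⊕ opad = 3e 68 3b 5c 5c 5c.
Inner input = (K'⊕ipad) ∥ m = 54 02 51 36 36 36 ∥ 49 7f e4 b6 c1.
Inner hash: even-index sum = 713 mod 256 = 201; odd-index sum = 419 mod 256 = 163 → c9 a3.
Outer input = (K'⊕opad) ∥ inner = 3e 68 3b 5c 5c 5c ∥ c9 a3.
Outer hash (tag): even-index sum = 414 mod 256 = 158; odd-index sum = 451 mod 256 = 195 → 9e c3.

9ec3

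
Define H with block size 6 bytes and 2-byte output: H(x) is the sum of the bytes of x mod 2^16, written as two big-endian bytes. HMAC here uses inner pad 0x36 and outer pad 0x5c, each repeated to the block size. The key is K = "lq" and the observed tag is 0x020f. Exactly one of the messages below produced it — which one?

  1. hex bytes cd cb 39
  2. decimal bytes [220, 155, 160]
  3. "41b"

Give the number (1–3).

Key "lq" = 6c 71 is 2 bytes ≤ B = 6; zero-pad to 6 bytes: K' = 6c 71 00 00 00 00.
K' ⊕ ipad = 5a 47 36 36 36 36; K' ⊕ opad = 30 2d 5c 5c 5c 5c.
m1: inner = H(5a 47 36 36 36 36 cd cb 39) = 03 4a; tag = H(30 2d 5c 5c 5c 5c 03 4a) = 021a
m2: inner = H(5a 47 36 36 36 36 dc 9b a0) = 03 90; tag = H(30 2d 5c 5c 5c 5c 03 90) = 0260
m3: inner = H(5a 47 36 36 36 36 34 31 62) = 02 40; tag = H(30 2d 5c 5c 5c 5c 02 40) = 020f ← matches

3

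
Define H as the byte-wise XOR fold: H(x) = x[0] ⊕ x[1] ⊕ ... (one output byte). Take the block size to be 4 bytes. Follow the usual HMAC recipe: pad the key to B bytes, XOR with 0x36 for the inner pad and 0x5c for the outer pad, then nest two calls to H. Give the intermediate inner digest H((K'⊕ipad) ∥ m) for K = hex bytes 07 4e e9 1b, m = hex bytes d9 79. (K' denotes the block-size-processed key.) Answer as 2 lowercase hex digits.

1b

Key hex bytes 07 4e e9 1b is exactly B = 4 bytes: K' = 07 4e e9 1b.
K' ⊕ ipad = 31 78 df 2d.
Inner input = 31 78 df 2d ∥ d9 79.
Inner hash: XOR 31⊕78⊕df⊕2d⊕d9⊕79 = 1b.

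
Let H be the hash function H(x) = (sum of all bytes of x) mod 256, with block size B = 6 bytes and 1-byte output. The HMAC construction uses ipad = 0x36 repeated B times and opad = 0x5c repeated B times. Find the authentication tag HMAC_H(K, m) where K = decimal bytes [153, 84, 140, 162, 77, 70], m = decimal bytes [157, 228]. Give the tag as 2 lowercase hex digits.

Key decimal bytes [153, 84, 140, 162, 77, 70] = 99 54 8c a2 4d 46 is exactly B = 6 bytes: K' = 99 54 8c a2 4d 46.
K' ⊕ ipad = af 62 ba 94 7b 70.  K' ⊕ opad = c5 08 d0 fe 11 1a.
Inner input = (K'⊕ipad) ∥ m = af 62 ba 94 7b 70 ∥ 9d e4.
Inner hash: sum = 175+98+186+148+123+112+157+228 = 1227; mod 256 = 203 → cb.
Outer input = (K'⊕opad) ∥ inner = c5 08 d0 fe 11 1a ∥ cb.
Outer hash (tag): sum = 197+8+208+254+17+26+203 = 913; mod 256 = 145 → 91.

91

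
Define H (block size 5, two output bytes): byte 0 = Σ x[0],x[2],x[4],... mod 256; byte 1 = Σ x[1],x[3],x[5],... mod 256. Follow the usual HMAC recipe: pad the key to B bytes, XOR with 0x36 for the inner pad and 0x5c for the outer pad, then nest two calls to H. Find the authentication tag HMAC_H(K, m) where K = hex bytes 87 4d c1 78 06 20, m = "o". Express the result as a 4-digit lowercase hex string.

42f9

Key hex bytes 87 4d c1 78 06 20 is 6 bytes > B = 5, so hash it first: H(key) = 4e e5, then zero-pad to 5 bytes: K' = 4e e5 00 00 00.
K' ⊕ ipad = 78 d3 36 36 36.  K' ⊕ opad = 12 b9 5c 5c 5c.
Inner input = (K'⊕ipad) ∥ m = 78 d3 36 36 36 ∥ 6f.
Inner hash: even-index sum = 228 mod 256 = 228; odd-index sum = 376 mod 256 = 120 → e4 78.
Outer input = (K'⊕opad) ∥ inner = 12 b9 5c 5c 5c ∥ e4 78.
Outer hash (tag): even-index sum = 322 mod 256 = 66; odd-index sum = 505 mod 256 = 249 → 42 f9.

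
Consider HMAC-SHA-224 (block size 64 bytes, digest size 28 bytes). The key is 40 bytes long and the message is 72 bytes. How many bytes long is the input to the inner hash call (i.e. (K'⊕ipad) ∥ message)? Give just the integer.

136

Key is 40 ≤ 64 bytes, zero-padded: |K'| = 64.
Inner input = (K'⊕ipad) ∥ m → 64 + 72 = 136 bytes.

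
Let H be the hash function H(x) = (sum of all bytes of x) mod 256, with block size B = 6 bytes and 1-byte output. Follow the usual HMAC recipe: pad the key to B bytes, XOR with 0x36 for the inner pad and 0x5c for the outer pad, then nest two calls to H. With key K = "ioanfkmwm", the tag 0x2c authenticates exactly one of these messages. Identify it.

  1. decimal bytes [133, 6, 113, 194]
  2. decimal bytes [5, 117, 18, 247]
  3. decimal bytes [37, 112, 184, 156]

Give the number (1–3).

1

Key "ioanfkmwm" = 69 6f 61 6e 66 6b 6d 77 6d is 9 bytes > B = 6, so hash it first: H(key) = c9, then zero-pad to 6 bytes: K' = c9 00 00 00 00 00.
K' ⊕ ipad = ff 36 36 36 36 36; K' ⊕ opad = 95 5c 5c 5c 5c 5c.
m1: inner = H(ff 36 36 36 36 36 85 06 71 c2) = cb; tag = H(95 5c 5c 5c 5c 5c cb) = 2c ← matches
m2: inner = H(ff 36 36 36 36 36 05 75 12 f7) = 90; tag = H(95 5c 5c 5c 5c 5c 90) = f1
m3: inner = H(ff 36 36 36 36 36 25 70 b8 9c) = f6; tag = H(95 5c 5c 5c 5c 5c f6) = 57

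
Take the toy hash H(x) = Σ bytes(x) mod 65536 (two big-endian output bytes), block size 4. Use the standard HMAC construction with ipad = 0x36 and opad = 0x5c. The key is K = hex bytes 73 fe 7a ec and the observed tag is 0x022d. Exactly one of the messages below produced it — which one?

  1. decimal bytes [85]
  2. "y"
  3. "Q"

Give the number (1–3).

Key hex bytes 73 fe 7a ec is exactly B = 4 bytes: K' = 73 fe 7a ec.
K' ⊕ ipad = 45 c8 4c da; K' ⊕ opad = 2f a2 26 b0.
m1: inner = H(45 c8 4c da 55) = 02 88; tag = H(2f a2 26 b0 02 88) = 0231
m2: inner = H(45 c8 4c da 79) = 02 ac; tag = H(2f a2 26 b0 02 ac) = 0255
m3: inner = H(45 c8 4c da 51) = 02 84; tag = H(2f a2 26 b0 02 84) = 022d ← matches

3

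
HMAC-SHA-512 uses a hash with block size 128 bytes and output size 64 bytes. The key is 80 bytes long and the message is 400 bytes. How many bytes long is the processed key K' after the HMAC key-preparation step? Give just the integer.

128

Key is 80 ≤ 128 bytes, zero-padded: |K'| = 128.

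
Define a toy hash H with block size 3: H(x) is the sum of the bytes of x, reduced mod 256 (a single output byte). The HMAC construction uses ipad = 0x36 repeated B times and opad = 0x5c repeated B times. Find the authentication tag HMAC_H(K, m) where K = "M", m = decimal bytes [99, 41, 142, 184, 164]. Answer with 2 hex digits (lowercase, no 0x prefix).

Key "M" = 4d is 1 byte ≤ B = 3; zero-pad to 3 bytes: K' = 4d 00 00.
K' ⊕ ipad = 7b 36 36.  K' ⊕ opad = 11 5c 5c.
Inner input = (K'⊕ipad) ∥ m = 7b 36 36 ∥ 63 29 8e b8 a4.
Inner hash: sum = 123+54+54+99+41+142+184+164 = 861; mod 256 = 93 → 5d.
Outer input = (K'⊕opad) ∥ inner = 11 5c 5c ∥ 5d.
Outer hash (tag): sum = 17+92+92+93 = 294; mod 256 = 38 → 26.

26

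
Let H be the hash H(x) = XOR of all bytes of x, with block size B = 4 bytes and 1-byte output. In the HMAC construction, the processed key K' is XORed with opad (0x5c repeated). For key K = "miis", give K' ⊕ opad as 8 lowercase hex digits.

Key "miis" = 6d 69 69 73 is exactly B = 4 bytes: K' = 6d 69 69 73.
XOR each byte with 0x5c: 6d⊕5c=31, 69⊕5c=35, 69⊕5c=35, 73⊕5c=2f.

3135352f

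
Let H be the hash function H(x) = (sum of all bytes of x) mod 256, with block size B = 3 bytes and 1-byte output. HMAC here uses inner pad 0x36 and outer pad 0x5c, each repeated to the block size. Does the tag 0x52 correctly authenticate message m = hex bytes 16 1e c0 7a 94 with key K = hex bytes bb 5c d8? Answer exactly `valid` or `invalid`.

valid

Key hex bytes bb 5c d8 is exactly B = 3 bytes: K' = bb 5c d8.
K' ⊕ ipad = 8d 6a ee; K' ⊕ opad = e7 00 84.
Inner hash: sum = 141+106+238+22+30+192+122+148 = 999; mod 256 = 231 → e7.
Outer hash (recomputed tag): sum = 231+0+132+231 = 594; mod 256 = 82 → 52.
Recomputed tag = 52; claimed = 52 → match.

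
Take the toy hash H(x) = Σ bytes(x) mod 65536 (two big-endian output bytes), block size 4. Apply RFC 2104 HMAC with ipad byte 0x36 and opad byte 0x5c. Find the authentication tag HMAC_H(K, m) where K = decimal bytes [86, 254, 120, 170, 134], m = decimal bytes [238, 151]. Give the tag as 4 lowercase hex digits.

02a7

Key decimal bytes [86, 254, 120, 170, 134] = 56 fe 78 aa 86 is 5 bytes > B = 4, so hash it first: H(key) = 02 fc, then zero-pad to 4 bytes: K' = 02 fc 00 00.
K' ⊕ ipad = 34 ca 36 36.  K' ⊕ opad = 5e a0 5c 5c.
Inner input = (K'⊕ipad) ∥ m = 34 ca 36 36 ∥ ee 97.
Inner hash: sum = 52+202+54+54+238+151 = 751 → 02 ef.
Outer input = (K'⊕opad) ∥ inner = 5e a0 5c 5c ∥ 02 ef.
Outer hash (tag): sum = 94+160+92+92+2+239 = 679 → 02 a7.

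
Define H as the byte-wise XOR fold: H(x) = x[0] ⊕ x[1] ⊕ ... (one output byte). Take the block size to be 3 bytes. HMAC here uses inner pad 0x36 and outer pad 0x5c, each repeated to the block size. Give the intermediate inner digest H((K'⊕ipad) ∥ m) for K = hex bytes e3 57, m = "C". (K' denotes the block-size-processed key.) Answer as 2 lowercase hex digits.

c1

Key hex bytes e3 57 is 2 bytes ≤ B = 3; zero-pad to 3 bytes: K' = e3 57 00.
K' ⊕ ipad = d5 61 36.
Inner input = d5 61 36 ∥ 43.
Inner hash: XOR d5⊕61⊕36⊕43 = c1.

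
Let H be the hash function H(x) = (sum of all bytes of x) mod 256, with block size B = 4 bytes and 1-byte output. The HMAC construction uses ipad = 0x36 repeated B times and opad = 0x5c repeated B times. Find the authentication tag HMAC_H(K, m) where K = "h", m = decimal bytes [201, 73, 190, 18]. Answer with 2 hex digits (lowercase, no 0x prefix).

Key "h" = 68 is 1 byte ≤ B = 4; zero-pad to 4 bytes: K' = 68 00 00 00.
K' ⊕ ipad = 5e 36 36 36.  K' ⊕ opad = 34 5c 5c 5c.
Inner input = (K'⊕ipad) ∥ m = 5e 36 36 36 ∥ c9 49 be 12.
Inner hash: sum = 94+54+54+54+201+73+190+18 = 738; mod 256 = 226 → e2.
Outer input = (K'⊕opad) ∥ inner = 34 5c 5c 5c ∥ e2.
Outer hash (tag): sum = 52+92+92+92+226 = 554; mod 256 = 42 → 2a.

2a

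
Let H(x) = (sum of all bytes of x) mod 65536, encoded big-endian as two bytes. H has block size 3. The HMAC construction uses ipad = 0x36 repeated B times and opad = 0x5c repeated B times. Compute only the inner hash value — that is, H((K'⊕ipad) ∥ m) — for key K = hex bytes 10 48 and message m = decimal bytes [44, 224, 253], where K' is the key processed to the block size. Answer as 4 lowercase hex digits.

02e3

Key hex bytes 10 48 is 2 bytes ≤ B = 3; zero-pad to 3 bytes: K' = 10 48 00.
K' ⊕ ipad = 26 7e 36.
Inner input = 26 7e 36 ∥ 2c e0 fd.
Inner hash: sum = 38+126+54+44+224+253 = 739 → 02 e3.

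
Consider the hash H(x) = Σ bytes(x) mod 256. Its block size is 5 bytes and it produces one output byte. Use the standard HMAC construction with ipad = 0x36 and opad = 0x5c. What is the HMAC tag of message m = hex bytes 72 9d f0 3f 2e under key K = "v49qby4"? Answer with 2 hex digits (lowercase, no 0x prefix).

48

Key "v49qby4" = 76 34 39 71 62 79 34 is 7 bytes > B = 5, so hash it first: H(key) = 63, then zero-pad to 5 bytes: K' = 63 00 00 00 00.
K' ⊕ ipad = 55 36 36 36 36.  K' ⊕ opad = 3f 5c 5c 5c 5c.
Inner input = (K'⊕ipad) ∥ m = 55 36 36 36 36 ∥ 72 9d f0 3f 2e.
Inner hash: sum = 85+54+54+54+54+114+157+240+63+46 = 921; mod 256 = 153 → 99.
Outer input = (K'⊕opad) ∥ inner = 3f 5c 5c 5c 5c ∥ 99.
Outer hash (tag): sum = 63+92+92+92+92+153 = 584; mod 256 = 72 → 48.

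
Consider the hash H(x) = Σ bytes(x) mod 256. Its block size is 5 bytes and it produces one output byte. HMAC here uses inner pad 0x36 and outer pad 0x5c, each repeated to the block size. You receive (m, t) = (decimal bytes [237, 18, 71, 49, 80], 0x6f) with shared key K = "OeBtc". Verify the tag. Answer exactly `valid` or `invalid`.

Key "OeBtc" = 4f 65 42 74 63 is exactly B = 5 bytes: K' = 4f 65 42 74 63.
K' ⊕ ipad = 79 53 74 42 55; K' ⊕ opad = 13 39 1e 28 3f.
Inner hash: sum = 121+83+116+66+85+237+18+71+49+80 = 926; mod 256 = 158 → 9e.
Outer hash (recomputed tag): sum = 19+57+30+40+63+158 = 367; mod 256 = 111 → 6f.
Recomputed tag = 6f; claimed = 6f → match.

valid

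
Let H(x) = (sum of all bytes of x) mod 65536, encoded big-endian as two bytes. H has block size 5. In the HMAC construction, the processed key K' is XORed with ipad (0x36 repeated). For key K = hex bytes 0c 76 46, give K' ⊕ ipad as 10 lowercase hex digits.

Key hex bytes 0c 76 46 is 3 bytes ≤ B = 5; zero-pad to 5 bytes: K' = 0c 76 46 00 00.
XOR each byte with 0x36: 0c⊕36=3a, 76⊕36=40, 46⊕36=70, 00⊕36=36, 00⊕36=36.

3a40703636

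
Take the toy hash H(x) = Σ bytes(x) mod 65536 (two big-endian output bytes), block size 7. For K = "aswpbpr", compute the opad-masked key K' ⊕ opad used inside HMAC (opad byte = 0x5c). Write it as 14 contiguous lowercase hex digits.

Key "aswpbpr" = 61 73 77 70 62 70 72 is exactly B = 7 bytes: K' = 61 73 77 70 62 70 72.
XOR each byte with 0x5c: 61⊕5c=3d, 73⊕5c=2f, 77⊕5c=2b, 70⊕5c=2c, 62⊕5c=3e, 70⊕5c=2c, 72⊕5c=2e.

3d2f2b2c3e2c2e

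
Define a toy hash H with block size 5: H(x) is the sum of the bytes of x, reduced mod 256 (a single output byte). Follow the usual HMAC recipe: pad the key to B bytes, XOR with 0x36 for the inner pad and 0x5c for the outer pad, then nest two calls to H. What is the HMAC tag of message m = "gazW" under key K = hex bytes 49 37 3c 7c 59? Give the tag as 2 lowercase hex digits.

Key hex bytes 49 37 3c 7c 59 is exactly B = 5 bytes: K' = 49 37 3c 7c 59.
K' ⊕ ipad = 7f 01 0a 4a 6f.  K' ⊕ opad = 15 6b 60 20 05.
Inner input = (K'⊕ipad) ∥ m = 7f 01 0a 4a 6f ∥ 67 61 7a 57.
Inner hash: sum = 127+1+10+74+111+103+97+122+87 = 732; mod 256 = 220 → dc.
Outer input = (K'⊕opad) ∥ inner = 15 6b 60 20 05 ∥ dc.
Outer hash (tag): sum = 21+107+96+32+5+220 = 481; mod 256 = 225 → e1.

e1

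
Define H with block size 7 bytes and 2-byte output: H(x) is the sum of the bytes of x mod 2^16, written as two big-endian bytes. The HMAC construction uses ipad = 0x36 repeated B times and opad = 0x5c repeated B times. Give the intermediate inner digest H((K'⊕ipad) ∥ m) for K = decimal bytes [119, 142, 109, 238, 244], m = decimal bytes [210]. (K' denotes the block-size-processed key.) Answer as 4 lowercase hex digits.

Key decimal bytes [119, 142, 109, 238, 244] = 77 8e 6d ee f4 is 5 bytes ≤ B = 7; zero-pad to 7 bytes: K' = 77 8e 6d ee f4 00 00.
K' ⊕ ipad = 41 b8 5b d8 c2 36 36.
Inner input = 41 b8 5b d8 c2 36 36 ∥ d2.
Inner hash: sum = 65+184+91+216+194+54+54+210 = 1068 → 04 2c.

042c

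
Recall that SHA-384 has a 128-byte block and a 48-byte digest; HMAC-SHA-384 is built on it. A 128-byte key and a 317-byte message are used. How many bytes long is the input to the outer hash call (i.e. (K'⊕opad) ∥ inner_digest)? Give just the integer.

176

Key is 128 ≤ 128 bytes, zero-padded: |K'| = 128.
Outer input = (K'⊕opad) ∥ H(inner) → 128 + 48 = 176 bytes.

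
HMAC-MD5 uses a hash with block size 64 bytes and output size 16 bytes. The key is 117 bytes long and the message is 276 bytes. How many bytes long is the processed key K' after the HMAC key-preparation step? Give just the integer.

64

Key is 117 > 64 bytes, so it is hashed to 16 bytes then zero-padded to 64: |K'| = 64.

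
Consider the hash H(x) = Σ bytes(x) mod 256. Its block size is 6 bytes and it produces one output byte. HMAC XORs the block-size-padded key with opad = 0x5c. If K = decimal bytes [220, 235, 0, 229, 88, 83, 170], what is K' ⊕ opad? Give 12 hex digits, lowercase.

5d5c5c5c5c5c

Key decimal bytes [220, 235, 0, 229, 88, 83, 170] = dc eb 00 e5 58 53 aa is 7 bytes > B = 6, so hash it first: H(key) = 01, then zero-pad to 6 bytes: K' = 01 00 00 00 00 00.
XOR each byte with 0x5c: 01⊕5c=5d, 00⊕5c=5c, 00⊕5c=5c, 00⊕5c=5c, 00⊕5c=5c, 00⊕5c=5c.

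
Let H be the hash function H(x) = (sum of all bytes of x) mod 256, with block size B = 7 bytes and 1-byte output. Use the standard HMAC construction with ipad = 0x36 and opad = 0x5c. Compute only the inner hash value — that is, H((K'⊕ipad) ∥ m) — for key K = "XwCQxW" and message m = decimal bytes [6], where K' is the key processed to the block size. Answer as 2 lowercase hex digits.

76

Key "XwCQxW" = 58 77 43 51 78 57 is 6 bytes ≤ B = 7; zero-pad to 7 bytes: K' = 58 77 43 51 78 57 00.
K' ⊕ ipad = 6e 41 75 67 4e 61 36.
Inner input = 6e 41 75 67 4e 61 36 ∥ 06.
Inner hash: sum = 110+65+117+103+78+97+54+6 = 630; mod 256 = 118 → 76.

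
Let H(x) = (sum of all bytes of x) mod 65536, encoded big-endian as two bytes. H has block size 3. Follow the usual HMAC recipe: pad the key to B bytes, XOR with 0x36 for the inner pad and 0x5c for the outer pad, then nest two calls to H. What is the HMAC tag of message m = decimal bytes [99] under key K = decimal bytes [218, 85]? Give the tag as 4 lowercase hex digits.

Key decimal bytes [218, 85] = da 55 is 2 bytes ≤ B = 3; zero-pad to 3 bytes: K' = da 55 00.
K' ⊕ ipad = ec 63 36.  K' ⊕ opad = 86 09 5c.
Inner input = (K'⊕ipad) ∥ m = ec 63 36 ∥ 63.
Inner hash: sum = 236+99+54+99 = 488 → 01 e8.
Outer input = (K'⊕opad) ∥ inner = 86 09 5c ∥ 01 e8.
Outer hash (tag): sum = 134+9+92+1+232 = 468 → 01 d4.

01d4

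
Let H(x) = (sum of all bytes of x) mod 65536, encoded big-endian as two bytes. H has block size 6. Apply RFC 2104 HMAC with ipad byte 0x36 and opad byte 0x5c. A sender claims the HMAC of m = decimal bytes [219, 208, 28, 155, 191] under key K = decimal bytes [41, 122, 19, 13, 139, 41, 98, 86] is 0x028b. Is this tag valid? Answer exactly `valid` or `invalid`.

Key decimal bytes [41, 122, 19, 13, 139, 41, 98, 86] = 29 7a 13 0d 8b 29 62 56 is 8 bytes > B = 6, so hash it first: H(key) = 02 2f, then zero-pad to 6 bytes: K' = 02 2f 00 00 00 00.
K' ⊕ ipad = 34 19 36 36 36 36; K' ⊕ opad = 5e 73 5c 5c 5c 5c.
Inner hash: sum = 52+25+54+54+54+54+219+208+28+155+191 = 1094 → 04 46.
Outer hash (recomputed tag): sum = 94+115+92+92+92+92+4+70 = 651 → 02 8b.
Recomputed tag = 028b; claimed = 028b → match.

valid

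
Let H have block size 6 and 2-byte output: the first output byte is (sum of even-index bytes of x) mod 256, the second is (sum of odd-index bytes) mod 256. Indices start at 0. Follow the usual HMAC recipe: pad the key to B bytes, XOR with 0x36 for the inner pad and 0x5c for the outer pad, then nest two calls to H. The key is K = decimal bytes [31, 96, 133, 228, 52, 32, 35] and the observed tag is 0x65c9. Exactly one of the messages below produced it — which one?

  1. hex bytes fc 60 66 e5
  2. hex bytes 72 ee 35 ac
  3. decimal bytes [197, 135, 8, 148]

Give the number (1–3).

Key decimal bytes [31, 96, 133, 228, 52, 32, 35] = 1f 60 85 e4 34 20 23 is 7 bytes > B = 6, so hash it first: H(key) = fb 64, then zero-pad to 6 bytes: K' = fb 64 00 00 00 00.
K' ⊕ ipad = cd 52 36 36 36 36; K' ⊕ opad = a7 38 5c 5c 5c 5c.
m1: inner = H(cd 52 36 36 36 36 fc 60 66 e5) = 9b 03; tag = H(a7 38 5c 5c 5c 5c 9b 03) = faf3
m2: inner = H(cd 52 36 36 36 36 72 ee 35 ac) = e0 58; tag = H(a7 38 5c 5c 5c 5c e0 58) = 3f48
m3: inner = H(cd 52 36 36 36 36 c5 87 08 94) = 06 d9; tag = H(a7 38 5c 5c 5c 5c 06 d9) = 65c9 ← matches

3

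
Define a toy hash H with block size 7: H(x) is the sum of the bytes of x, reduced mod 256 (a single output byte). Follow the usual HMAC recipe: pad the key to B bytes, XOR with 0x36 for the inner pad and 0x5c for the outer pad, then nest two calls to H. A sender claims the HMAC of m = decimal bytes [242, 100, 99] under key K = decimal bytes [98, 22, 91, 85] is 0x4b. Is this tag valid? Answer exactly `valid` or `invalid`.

Key decimal bytes [98, 22, 91, 85] = 62 16 5b 55 is 4 bytes ≤ B = 7; zero-pad to 7 bytes: K' = 62 16 5b 55 00 00 00.
K' ⊕ ipad = 54 20 6d 63 36 36 36; K' ⊕ opad = 3e 4a 07 09 5c 5c 5c.
Inner hash: sum = 84+32+109+99+54+54+54+242+100+99 = 927; mod 256 = 159 → 9f.
Outer hash (recomputed tag): sum = 62+74+7+9+92+92+92+159 = 587; mod 256 = 75 → 4b.
Recomputed tag = 4b; claimed = 4b → match.

valid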